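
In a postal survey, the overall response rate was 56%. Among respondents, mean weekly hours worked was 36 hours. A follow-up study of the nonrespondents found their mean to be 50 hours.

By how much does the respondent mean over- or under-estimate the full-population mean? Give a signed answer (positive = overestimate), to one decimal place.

Nonresponse fraction = 1 − 0.56 = 0.44.
Bias = (nonresponse fraction) × (respondent mean − nonrespondent mean)
     = 0.44 × (36 − 50) = 0.44 × -14 = -6.16.

-6.2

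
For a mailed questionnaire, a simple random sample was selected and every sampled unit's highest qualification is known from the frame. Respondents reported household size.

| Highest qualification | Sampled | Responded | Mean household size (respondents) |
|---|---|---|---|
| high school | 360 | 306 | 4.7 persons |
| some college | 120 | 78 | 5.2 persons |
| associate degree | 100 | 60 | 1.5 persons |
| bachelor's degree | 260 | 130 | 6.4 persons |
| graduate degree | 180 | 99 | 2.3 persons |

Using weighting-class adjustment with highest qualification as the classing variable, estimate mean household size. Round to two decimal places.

4.45

Response rates by class: high school 306/360 = 85%, some college 78/120 = 65%, associate degree 60/100 = 60%, bachelor's degree 130/260 = 50%, graduate degree 99/180 = 55%.
With weight = n_sampled/n_responded per class, the weighted class total is n_sampled:
  high school: 360 × 4.7 = 1692
  some college: 120 × 5.2 = 624
  associate degree: 100 × 1.5 = 150
  bachelor's degree: 260 × 6.4 = 1664
  graduate degree: 180 × 2.3 = 414
Adjusted estimate = 4544 / 1,020 = 4.4549 → 4.45.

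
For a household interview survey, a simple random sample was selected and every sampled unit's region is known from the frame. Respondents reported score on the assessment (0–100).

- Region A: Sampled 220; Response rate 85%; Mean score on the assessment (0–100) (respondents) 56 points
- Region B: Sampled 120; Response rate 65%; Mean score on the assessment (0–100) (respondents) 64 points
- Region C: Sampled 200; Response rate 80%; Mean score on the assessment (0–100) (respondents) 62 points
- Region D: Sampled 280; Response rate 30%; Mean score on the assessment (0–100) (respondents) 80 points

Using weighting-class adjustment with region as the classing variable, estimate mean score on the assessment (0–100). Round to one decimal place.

Each respondent's weight = sampled/responded in their class; summing within a class gives n_sampled, so:
  Region A: 220 × 56 = 12,320
  Region B: 120 × 64 = 7680
  Region C: 200 × 62 = 12,400
  Region D: 280 × 80 = 22,400
Adjusted estimate = 54,800 / 820 = 66.8293 → 66.8.

66.8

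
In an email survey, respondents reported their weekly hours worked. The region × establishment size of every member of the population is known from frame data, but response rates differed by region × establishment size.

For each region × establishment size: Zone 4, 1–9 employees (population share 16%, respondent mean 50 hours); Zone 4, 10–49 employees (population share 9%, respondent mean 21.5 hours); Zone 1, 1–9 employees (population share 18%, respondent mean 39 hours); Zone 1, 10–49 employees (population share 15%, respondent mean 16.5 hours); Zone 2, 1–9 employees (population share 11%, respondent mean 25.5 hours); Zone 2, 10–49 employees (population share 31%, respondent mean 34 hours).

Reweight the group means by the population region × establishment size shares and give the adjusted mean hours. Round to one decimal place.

Weight each group's respondent value by its population share:
  Zone 4, 1–9 employees: 0.16 × 50 = 8
  Zone 4, 10–49 employees: 0.09 × 21.5 = 1.935
  Zone 1, 1–9 employees: 0.18 × 39 = 7.02
  Zone 1, 10–49 employees: 0.15 × 16.5 = 2.475
  Zone 2, 1–9 employees: 0.11 × 25.5 = 2.805
  Zone 2, 10–49 employees: 0.31 × 34 = 10.54
Post-stratified estimate = 32.775 → 32.8.

32.8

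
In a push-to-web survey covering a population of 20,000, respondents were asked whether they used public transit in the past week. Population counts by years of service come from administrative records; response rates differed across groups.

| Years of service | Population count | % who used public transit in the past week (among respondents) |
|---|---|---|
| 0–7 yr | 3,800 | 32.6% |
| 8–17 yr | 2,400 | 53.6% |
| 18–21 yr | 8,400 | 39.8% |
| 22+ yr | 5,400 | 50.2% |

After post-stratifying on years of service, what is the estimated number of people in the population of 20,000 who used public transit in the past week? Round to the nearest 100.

Each cell contributes its population count × the respondent rate:
  0–7 yr: 3,800 × 32.6% = 1238.8
  8–17 yr: 2,400 × 53.6% = 1286.4
  18–21 yr: 8,400 × 39.8% = 3343.2
  22+ yr: 5,400 × 50.2% = 2710.8
Estimated total = 8579.2 → 8,600.

8,600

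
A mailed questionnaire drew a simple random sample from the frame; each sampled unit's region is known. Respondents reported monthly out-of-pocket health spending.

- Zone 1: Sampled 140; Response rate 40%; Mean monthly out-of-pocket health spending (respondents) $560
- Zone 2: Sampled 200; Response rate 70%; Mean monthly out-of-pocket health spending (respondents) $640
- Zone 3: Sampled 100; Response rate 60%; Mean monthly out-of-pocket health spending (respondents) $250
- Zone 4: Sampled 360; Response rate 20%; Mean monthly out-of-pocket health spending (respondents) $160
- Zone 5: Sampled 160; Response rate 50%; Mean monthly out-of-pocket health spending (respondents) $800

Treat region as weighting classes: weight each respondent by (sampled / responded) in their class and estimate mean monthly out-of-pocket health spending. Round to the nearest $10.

Each respondent's weight = sampled/responded in their class; summing within a class gives n_sampled, so:
  Zone 1: 140 × 560 = 78,400
  Zone 2: 200 × 640 = 128,000
  Zone 3: 100 × 250 = 25,000
  Zone 4: 360 × 160 = 57,600
  Zone 5: 160 × 800 = 128,000
Adjusted estimate = 417,000 / 960 = 434.375 → $430.

$430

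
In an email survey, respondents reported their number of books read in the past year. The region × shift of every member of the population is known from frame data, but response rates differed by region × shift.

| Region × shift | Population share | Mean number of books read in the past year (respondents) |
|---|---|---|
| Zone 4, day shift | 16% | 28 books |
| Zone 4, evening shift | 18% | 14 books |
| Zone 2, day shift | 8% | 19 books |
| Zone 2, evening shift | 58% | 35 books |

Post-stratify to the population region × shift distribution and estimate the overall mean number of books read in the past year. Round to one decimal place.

Reweight to the known region × shift distribution:
  Zone 4, day shift: 0.16 × 28 = 4.48
  Zone 4, evening shift: 0.18 × 14 = 2.52
  Zone 2, day shift: 0.08 × 19 = 1.52
  Zone 2, evening shift: 0.58 × 35 = 20.3
Post-stratified estimate = 28.82 → 28.8.

28.8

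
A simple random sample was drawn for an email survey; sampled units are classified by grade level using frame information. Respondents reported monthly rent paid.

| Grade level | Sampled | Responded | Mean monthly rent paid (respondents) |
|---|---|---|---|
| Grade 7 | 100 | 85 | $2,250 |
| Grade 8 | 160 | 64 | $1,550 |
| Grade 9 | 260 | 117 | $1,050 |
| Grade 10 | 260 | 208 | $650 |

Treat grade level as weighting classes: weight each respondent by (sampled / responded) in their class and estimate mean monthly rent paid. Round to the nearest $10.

Class response rates: Grade 7 85/100 = 85%, Grade 8 64/160 = 40%, Grade 9 117/260 = 45%, Grade 10 208/260 = 80%.
Weighting each respondent by the inverse class response rate inflates each class back to its sampled size, so the class weight is n_sampled:
  Grade 7: 100 × 2250 = 225,000
  Grade 8: 160 × 1550 = 248,000
  Grade 9: 260 × 1050 = 273,000
  Grade 10: 260 × 650 = 169,000
Adjusted estimate = 915,000 / 780 = 1173.08 → $1,170.

$1,170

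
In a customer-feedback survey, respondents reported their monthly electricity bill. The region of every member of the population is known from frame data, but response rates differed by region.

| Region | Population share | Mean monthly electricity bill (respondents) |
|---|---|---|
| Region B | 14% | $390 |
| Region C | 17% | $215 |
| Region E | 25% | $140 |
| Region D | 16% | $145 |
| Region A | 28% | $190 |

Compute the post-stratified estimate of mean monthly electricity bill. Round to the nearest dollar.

$203

Reweight to the known region distribution:
  Region B: 0.14 × 390 = 54.6
  Region C: 0.17 × 215 = 36.55
  Region E: 0.25 × 140 = 35
  Region D: 0.16 × 145 = 23.2
  Region A: 0.28 × 190 = 53.2
Post-stratified estimate = 202.55 → $203.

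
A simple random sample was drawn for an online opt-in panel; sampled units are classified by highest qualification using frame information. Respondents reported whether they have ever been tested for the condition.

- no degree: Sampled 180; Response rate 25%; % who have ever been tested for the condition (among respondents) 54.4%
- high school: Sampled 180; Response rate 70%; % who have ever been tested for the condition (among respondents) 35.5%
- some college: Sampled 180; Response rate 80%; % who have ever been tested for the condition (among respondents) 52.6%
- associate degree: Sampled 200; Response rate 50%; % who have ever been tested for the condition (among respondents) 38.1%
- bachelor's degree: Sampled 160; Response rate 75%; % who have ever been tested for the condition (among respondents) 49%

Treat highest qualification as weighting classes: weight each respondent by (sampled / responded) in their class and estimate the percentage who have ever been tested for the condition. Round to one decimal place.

45.7%

Inverse-response-rate weighting restores each class to its sampled count, so class totals weight by n_sampled:
  no degree: 180 × 54.4 = 9792
  high school: 180 × 35.5 = 6390
  some college: 180 × 52.6 = 9468
  associate degree: 200 × 38.1 = 7620
  bachelor's degree: 160 × 49 = 7840
Adjusted estimate = 41,110 / 900 = 45.6778 → 45.7%.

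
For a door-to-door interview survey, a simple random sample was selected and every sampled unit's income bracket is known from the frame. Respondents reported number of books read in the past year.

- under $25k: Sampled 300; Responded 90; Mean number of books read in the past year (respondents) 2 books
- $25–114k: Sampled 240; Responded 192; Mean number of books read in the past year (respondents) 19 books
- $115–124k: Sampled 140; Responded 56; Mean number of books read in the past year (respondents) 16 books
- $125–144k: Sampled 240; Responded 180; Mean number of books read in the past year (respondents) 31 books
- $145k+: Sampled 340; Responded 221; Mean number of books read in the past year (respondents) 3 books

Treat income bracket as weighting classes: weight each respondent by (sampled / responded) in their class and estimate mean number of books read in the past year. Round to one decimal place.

12.6

Class response rates: under $25k 90/300 = 30%, $25–114k 192/240 = 80%, $115–124k 56/140 = 40%, $125–144k 180/240 = 75%, $145k+ 221/340 = 65%.
Inverse-response-rate weighting restores each class to its sampled count, so class totals weight by n_sampled:
  under $25k: 300 × 2 = 600
  $25–114k: 240 × 19 = 4560
  $115–124k: 140 × 16 = 2240
  $125–144k: 240 × 31 = 7440
  $145k+: 340 × 3 = 1020
Adjusted estimate = 15,860 / 1,260 = 12.5873 → 12.6.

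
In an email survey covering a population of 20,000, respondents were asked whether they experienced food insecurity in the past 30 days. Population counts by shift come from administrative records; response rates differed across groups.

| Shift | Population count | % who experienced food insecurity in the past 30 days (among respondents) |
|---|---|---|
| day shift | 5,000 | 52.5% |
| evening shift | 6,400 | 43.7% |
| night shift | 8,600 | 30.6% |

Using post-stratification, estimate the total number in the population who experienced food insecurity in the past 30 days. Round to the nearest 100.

Estimated count per cell = population count × respondent percentage:
  day shift: 5,000 × 52.5% = 2625
  evening shift: 6,400 × 43.7% = 2796.8
  night shift: 8,600 × 30.6% = 2631.6
Estimated total = 8053.4 → 8,100.

8,100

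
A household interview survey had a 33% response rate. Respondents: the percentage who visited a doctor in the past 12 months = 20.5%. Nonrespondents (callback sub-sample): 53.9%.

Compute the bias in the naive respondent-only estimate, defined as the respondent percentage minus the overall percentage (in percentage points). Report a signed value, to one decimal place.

Nonresponse fraction = 1 − 0.33 = 0.67.
Bias = (nonresponse fraction) × (respondent percentage − nonrespondent percentage)
     = 0.67 × (20.5 − 53.9) = 0.67 × -33.4 = -22.378.

-22.4 percentage points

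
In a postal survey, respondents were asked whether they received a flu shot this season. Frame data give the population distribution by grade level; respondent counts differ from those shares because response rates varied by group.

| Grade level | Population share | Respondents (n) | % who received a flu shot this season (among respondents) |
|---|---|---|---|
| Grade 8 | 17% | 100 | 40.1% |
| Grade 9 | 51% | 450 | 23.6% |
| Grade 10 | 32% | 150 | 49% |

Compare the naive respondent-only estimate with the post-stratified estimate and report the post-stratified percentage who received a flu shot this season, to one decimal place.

34.5%

Unadjusted (pooled respondent) estimate weights by respondent counts:
  (100/700)×40.1 + (450/700)×23.6 + (150/700)×49 = 31.4%
Post-stratifying to population shares instead:
  0.17×40.1 + 0.51×23.6 + 0.32×49 = 34.533%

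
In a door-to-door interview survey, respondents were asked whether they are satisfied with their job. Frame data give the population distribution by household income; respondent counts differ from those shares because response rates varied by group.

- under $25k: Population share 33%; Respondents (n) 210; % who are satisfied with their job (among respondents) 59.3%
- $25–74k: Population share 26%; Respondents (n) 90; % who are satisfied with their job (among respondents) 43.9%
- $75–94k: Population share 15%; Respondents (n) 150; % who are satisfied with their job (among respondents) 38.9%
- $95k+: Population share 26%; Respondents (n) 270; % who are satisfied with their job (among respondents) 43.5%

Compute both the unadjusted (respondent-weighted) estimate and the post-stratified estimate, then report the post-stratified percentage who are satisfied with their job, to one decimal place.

Without adjustment, the pooled respondent share is:
  (210/720)×59.3 + (90/720)×43.9 + (150/720)×38.9 + (270/720)×43.5 = 47.2%
Reweighting by population household income shares:
  0.33×59.3 + 0.26×43.9 + 0.15×38.9 + 0.26×43.5 = 48.128%

48.1%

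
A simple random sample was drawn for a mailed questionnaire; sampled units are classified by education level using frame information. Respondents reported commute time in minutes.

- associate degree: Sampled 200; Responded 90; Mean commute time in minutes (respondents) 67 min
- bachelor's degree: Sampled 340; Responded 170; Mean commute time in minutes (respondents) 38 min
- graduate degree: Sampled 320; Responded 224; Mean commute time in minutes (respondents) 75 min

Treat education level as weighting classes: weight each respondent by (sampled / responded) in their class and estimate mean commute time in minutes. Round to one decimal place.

Response rates by class: associate degree 90/200 = 45%, bachelor's degree 170/340 = 50%, graduate degree 224/320 = 70%.
Each respondent's weight = sampled/responded in their class; summing within a class gives n_sampled, so:
  associate degree: 200 × 67 = 13,400
  bachelor's degree: 340 × 38 = 12,920
  graduate degree: 320 × 75 = 24,000
Adjusted estimate = 50,320 / 860 = 58.5116 → 58.5.

58.5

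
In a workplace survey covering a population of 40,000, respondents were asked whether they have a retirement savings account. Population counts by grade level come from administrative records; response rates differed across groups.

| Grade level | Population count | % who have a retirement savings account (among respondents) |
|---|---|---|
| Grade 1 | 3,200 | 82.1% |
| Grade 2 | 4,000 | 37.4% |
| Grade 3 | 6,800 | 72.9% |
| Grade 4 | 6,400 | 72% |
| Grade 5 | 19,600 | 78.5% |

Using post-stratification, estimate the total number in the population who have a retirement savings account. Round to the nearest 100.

Each cell contributes its population count × the respondent rate:
  Grade 1: 3,200 × 82.1% = 2627.2
  Grade 2: 4,000 × 37.4% = 1496
  Grade 3: 6,800 × 72.9% = 4957.2
  Grade 4: 6,400 × 72% = 4608
  Grade 5: 19,600 × 78.5% = 15,386
Estimated total = 29074.4 → 29,100.

29,100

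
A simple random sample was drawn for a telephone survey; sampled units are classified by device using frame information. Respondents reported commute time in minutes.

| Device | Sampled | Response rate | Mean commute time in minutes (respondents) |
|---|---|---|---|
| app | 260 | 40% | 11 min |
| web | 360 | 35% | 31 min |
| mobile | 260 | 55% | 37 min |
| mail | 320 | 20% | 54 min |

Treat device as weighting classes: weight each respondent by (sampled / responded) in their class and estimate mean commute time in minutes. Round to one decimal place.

34.1

Weighting each respondent by the inverse class response rate inflates each class back to its sampled size, so the class weight is n_sampled:
  app: 260 × 11 = 2860
  web: 360 × 31 = 11,160
  mobile: 260 × 37 = 9620
  mail: 320 × 54 = 17,280
Adjusted estimate = 40,920 / 1,200 = 34.1 → 34.1.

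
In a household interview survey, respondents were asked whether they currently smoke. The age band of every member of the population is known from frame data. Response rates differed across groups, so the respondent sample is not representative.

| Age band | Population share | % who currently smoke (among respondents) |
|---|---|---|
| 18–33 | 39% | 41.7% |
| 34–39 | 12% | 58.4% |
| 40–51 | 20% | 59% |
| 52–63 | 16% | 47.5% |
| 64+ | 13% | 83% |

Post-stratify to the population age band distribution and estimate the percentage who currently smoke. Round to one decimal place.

53.5%

Each cell contributes population-share × respondent value:
  18–33: 0.39 × 41.7 = 16.263
  34–39: 0.12 × 58.4 = 7.008
  40–51: 0.2 × 59 = 11.8
  52–63: 0.16 × 47.5 = 7.6
  64+: 0.13 × 83 = 10.79
Post-stratified estimate = 53.461 → 53.5%.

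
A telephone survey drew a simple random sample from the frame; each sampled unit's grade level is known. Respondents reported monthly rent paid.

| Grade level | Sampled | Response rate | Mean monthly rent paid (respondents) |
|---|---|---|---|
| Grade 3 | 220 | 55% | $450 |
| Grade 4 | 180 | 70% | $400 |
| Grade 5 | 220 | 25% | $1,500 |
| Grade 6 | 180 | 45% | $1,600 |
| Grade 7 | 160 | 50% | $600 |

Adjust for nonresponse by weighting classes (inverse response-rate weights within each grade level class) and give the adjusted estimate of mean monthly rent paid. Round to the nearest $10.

Each respondent's weight = sampled/responded in their class; summing within a class gives n_sampled, so:
  Grade 3: 220 × 450 = 99,000
  Grade 4: 180 × 400 = 72,000
  Grade 5: 220 × 1500 = 330,000
  Grade 6: 180 × 1600 = 288,000
  Grade 7: 160 × 600 = 96,000
Adjusted estimate = 885,000 / 960 = 921.875 → $920.

$920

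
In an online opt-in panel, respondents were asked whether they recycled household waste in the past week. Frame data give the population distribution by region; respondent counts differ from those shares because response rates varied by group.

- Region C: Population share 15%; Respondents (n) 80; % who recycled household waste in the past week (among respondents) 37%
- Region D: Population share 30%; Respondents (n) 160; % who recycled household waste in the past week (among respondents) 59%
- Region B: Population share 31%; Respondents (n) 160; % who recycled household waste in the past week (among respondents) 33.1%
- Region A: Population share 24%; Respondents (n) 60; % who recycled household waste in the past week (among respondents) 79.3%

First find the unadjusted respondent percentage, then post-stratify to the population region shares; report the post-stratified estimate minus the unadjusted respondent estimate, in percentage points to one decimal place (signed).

+3.7 percentage points

Unadjusted (pooled respondent) estimate weights by respondent counts:
  (80/460)×37 + (160/460)×59 + (160/460)×33.1 + (60/460)×79.3 = 48.813%
Reweighting by population region shares:
  0.15×37 + 0.3×59 + 0.31×33.1 + 0.24×79.3 = 52.543%
Difference = 52.543 − 48.813 = 3.73 pp.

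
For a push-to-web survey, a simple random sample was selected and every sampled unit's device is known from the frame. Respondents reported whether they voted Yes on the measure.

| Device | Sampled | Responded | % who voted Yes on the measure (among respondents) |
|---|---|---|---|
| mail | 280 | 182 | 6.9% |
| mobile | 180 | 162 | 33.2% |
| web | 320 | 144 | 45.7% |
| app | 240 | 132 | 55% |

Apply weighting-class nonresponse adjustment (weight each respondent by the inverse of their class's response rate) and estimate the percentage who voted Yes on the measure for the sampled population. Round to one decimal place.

35.0%

Class response rates: mail 182/280 = 65%, mobile 162/180 = 90%, web 144/320 = 45%, app 132/240 = 55%.
Each respondent's weight = sampled/responded in their class; summing within a class gives n_sampled, so:
  mail: 280 × 6.9 = 1932
  mobile: 180 × 33.2 = 5976
  web: 320 × 45.7 = 14,624
  app: 240 × 55 = 13,200
Adjusted estimate = 35,732 / 1,020 = 35.0314 → 35.0%.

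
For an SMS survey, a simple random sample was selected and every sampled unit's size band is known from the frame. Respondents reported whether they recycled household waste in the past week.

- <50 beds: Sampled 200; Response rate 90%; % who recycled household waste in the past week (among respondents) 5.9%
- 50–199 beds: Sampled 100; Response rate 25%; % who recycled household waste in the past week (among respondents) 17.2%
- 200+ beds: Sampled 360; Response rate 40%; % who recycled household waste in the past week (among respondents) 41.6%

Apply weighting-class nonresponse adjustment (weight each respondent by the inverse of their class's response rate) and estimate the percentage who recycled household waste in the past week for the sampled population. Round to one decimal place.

Weighting each respondent by the inverse class response rate inflates each class back to its sampled size, so the class weight is n_sampled:
  <50 beds: 200 × 5.9 = 1180
  50–199 beds: 100 × 17.2 = 1720
  200+ beds: 360 × 41.6 = 14,976
Adjusted estimate = 17,876 / 660 = 27.0848 → 27.1%.

27.1%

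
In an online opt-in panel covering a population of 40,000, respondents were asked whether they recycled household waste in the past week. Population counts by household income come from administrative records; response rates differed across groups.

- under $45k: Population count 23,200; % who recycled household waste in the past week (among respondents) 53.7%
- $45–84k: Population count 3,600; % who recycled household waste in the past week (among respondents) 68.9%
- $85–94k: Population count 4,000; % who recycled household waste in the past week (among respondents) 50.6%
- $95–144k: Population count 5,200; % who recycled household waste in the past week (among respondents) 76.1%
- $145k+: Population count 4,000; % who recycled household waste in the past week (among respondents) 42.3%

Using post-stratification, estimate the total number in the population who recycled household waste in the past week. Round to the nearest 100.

22,600

Estimated count per cell = population count × respondent percentage:
  under $45k: 23,200 × 53.7% = 12458.4
  $45–84k: 3,600 × 68.9% = 2480.4
  $85–94k: 4,000 × 50.6% = 2024
  $95–144k: 5,200 × 76.1% = 3957.2
  $145k+: 4,000 × 42.3% = 1692
Estimated total = 22,612 → 22,600.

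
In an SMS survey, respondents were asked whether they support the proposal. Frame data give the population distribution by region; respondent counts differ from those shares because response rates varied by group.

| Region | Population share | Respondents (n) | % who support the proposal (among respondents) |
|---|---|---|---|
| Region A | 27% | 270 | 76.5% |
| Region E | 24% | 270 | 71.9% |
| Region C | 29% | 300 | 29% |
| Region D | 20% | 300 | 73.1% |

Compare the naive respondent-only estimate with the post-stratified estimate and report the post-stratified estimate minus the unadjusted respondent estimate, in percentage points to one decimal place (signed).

Without adjustment, the pooled respondent share is:
  (270/1140)×76.5 + (270/1140)×71.9 + (300/1140)×29 + (300/1140)×73.1 = 62.0158%
Post-stratified estimate weights by population shares:
  0.27×76.5 + 0.24×71.9 + 0.29×29 + 0.2×73.1 = 60.941%
Difference = 60.941 − 62.0158 = -1.0748 pp.

-1.1 percentage points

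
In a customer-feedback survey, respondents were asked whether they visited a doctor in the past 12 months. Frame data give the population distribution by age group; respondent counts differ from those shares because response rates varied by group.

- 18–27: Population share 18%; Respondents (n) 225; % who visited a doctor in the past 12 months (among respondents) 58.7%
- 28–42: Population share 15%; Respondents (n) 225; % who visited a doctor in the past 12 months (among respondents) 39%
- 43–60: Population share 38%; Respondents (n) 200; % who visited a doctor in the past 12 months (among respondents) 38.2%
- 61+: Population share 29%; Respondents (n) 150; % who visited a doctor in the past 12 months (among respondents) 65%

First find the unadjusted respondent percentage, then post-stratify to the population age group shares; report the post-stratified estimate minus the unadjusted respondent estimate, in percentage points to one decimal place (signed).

Naive respondent-only estimate (weights = respondent counts):
  (225/800)×58.7 + (225/800)×39 + (200/800)×38.2 + (150/800)×65 = 49.2156%
Reweighting by population age group shares:
  0.18×58.7 + 0.15×39 + 0.38×38.2 + 0.29×65 = 49.782%
Difference = 49.782 − 49.2156 = 0.5664 pp.

+0.6 percentage points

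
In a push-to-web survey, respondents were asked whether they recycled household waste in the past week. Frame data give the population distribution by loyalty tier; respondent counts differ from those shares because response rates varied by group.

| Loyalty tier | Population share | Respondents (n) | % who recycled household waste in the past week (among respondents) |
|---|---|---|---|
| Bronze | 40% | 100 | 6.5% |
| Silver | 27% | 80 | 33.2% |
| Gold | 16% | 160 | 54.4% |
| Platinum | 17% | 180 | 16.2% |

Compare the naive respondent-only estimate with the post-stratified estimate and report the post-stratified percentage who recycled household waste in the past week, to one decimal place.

Without adjustment, the pooled respondent share is:
  (100/520)×6.5 + (80/520)×33.2 + (160/520)×54.4 + (180/520)×16.2 = 28.7038%
Post-stratifying to population shares instead:
  0.4×6.5 + 0.27×33.2 + 0.16×54.4 + 0.17×16.2 = 23.022%

23.0%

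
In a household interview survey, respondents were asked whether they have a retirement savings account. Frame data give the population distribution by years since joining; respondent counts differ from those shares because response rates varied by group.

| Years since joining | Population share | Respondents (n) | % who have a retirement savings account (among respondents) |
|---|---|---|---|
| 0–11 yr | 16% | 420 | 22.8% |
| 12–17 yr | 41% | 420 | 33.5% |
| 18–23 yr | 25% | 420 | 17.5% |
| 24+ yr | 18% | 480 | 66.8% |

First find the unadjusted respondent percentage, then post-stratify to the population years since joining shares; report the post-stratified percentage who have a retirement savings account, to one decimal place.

33.8%

Naive respondent-only estimate (weights = respondent counts):
  (420/1740)×22.8 + (420/1740)×33.5 + (420/1740)×17.5 + (480/1740)×66.8 = 36.2414%
Post-stratifying to population shares instead:
  0.16×22.8 + 0.41×33.5 + 0.25×17.5 + 0.18×66.8 = 33.782%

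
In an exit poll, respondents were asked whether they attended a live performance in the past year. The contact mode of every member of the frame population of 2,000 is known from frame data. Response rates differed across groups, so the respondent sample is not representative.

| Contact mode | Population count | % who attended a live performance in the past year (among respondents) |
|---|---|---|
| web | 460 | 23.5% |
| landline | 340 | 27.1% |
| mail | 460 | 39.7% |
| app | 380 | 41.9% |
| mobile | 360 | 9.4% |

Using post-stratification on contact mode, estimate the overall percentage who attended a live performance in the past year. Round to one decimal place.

Each cell contributes population-share × respondent value:
  web: (460/2,000) × 23.5 = 5.405
  landline: (340/2,000) × 27.1 = 4.607
  mail: (460/2,000) × 39.7 = 9.131
  app: (380/2,000) × 41.9 = 7.961
  mobile: (360/2,000) × 9.4 = 1.692
Post-stratified estimate = 28.796 → 28.8%.

28.8%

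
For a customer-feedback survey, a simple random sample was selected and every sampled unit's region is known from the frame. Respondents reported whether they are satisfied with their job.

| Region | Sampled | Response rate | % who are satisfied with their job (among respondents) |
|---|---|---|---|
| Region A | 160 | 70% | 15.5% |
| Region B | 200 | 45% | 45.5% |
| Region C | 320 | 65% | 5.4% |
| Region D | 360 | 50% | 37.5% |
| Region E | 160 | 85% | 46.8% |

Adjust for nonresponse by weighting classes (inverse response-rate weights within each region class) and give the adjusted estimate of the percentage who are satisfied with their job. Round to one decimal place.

Weighting each respondent by the inverse class response rate inflates each class back to its sampled size, so the class weight is n_sampled:
  Region A: 160 × 15.5 = 2480
  Region B: 200 × 45.5 = 9100
  Region C: 320 × 5.4 = 1728
  Region D: 360 × 37.5 = 13,500
  Region E: 160 × 46.8 = 7488
Adjusted estimate = 34,296 / 1,200 = 28.58 → 28.6%.

28.6%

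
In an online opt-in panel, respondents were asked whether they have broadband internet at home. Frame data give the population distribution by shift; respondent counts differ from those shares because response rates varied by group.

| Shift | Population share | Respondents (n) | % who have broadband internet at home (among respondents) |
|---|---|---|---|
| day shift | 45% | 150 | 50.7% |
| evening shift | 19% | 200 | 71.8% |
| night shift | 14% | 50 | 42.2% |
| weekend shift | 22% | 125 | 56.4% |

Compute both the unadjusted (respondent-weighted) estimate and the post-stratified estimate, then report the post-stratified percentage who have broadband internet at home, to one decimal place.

54.8%

Without adjustment, the pooled respondent share is:
  (150/525)×50.7 + (200/525)×71.8 + (50/525)×42.2 + (125/525)×56.4 = 59.2857%
Reweighting by population shift shares:
  0.45×50.7 + 0.19×71.8 + 0.14×42.2 + 0.22×56.4 = 54.773%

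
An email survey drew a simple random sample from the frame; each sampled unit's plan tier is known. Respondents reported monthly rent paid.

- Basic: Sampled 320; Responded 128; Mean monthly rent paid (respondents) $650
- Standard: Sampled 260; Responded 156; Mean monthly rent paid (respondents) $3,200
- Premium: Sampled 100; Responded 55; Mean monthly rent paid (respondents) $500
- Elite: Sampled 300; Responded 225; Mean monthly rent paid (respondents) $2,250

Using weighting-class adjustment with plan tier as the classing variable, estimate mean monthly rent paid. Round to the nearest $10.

Response rates by class: Basic 128/320 = 40%, Standard 156/260 = 60%, Premium 55/100 = 55%, Elite 225/300 = 75%.
With weight = n_sampled/n_responded per class, the weighted class total is n_sampled:
  Basic: 320 × 650 = 208,000
  Standard: 260 × 3200 = 832,000
  Premium: 100 × 500 = 50,000
  Elite: 300 × 2250 = 675,000
Adjusted estimate = 1,765,000 / 980 = 1801.02 → $1,800.

$1,800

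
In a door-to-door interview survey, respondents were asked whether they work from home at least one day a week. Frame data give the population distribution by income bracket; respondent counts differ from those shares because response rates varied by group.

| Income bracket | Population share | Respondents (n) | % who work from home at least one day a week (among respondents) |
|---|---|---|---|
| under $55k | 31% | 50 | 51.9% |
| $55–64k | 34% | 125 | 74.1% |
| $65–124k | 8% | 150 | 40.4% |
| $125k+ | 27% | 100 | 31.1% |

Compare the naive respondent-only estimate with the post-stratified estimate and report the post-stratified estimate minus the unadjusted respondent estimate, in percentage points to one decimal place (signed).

+3.4 percentage points

Without adjustment, the pooled respondent share is:
  (50/425)×51.9 + (125/425)×74.1 + (150/425)×40.4 + (100/425)×31.1 = 49.4765%
Post-stratified estimate weights by population shares:
  0.31×51.9 + 0.34×74.1 + 0.08×40.4 + 0.27×31.1 = 52.912%
Difference = 52.912 − 49.4765 = 3.4355 pp.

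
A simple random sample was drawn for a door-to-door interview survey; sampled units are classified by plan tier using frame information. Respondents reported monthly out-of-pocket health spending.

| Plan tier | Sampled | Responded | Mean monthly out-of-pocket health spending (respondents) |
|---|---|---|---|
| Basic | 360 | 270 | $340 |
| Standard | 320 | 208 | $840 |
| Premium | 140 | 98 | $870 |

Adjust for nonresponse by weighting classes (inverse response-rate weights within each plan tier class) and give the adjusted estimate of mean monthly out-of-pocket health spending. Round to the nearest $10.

$630

Response rates by class: Basic 270/360 = 75%, Standard 208/320 = 65%, Premium 98/140 = 70%.
Weighting each respondent by the inverse class response rate inflates each class back to its sampled size, so the class weight is n_sampled:
  Basic: 360 × 340 = 122,400
  Standard: 320 × 840 = 268,800
  Premium: 140 × 870 = 121,800
Adjusted estimate = 513,000 / 820 = 625.61 → $630.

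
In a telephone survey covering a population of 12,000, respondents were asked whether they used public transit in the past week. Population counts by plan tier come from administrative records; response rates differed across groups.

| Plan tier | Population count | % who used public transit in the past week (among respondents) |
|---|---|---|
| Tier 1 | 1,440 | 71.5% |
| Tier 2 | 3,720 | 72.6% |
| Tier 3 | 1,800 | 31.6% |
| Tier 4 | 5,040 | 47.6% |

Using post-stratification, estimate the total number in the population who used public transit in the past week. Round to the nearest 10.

6,700

Each cell contributes its population count × the respondent rate:
  Tier 1: 1,440 × 71.5% = 1029.6
  Tier 2: 3,720 × 72.6% = 2700.72
  Tier 3: 1,800 × 31.6% = 568.8
  Tier 4: 5,040 × 47.6% = 2399.04
Estimated total = 6698.16 → 6,700.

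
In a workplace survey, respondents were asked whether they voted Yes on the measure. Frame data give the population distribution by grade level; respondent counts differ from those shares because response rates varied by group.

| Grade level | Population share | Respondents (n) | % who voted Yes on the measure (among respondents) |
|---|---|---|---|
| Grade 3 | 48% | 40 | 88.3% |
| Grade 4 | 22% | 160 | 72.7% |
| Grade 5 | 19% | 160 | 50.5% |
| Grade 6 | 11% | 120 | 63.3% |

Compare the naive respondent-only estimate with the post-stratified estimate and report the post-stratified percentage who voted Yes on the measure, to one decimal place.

74.9%

Naive respondent-only estimate (weights = respondent counts):
  (40/480)×88.3 + (160/480)×72.7 + (160/480)×50.5 + (120/480)×63.3 = 64.25%
Reweighting by population grade level shares:
  0.48×88.3 + 0.22×72.7 + 0.19×50.5 + 0.11×63.3 = 74.936%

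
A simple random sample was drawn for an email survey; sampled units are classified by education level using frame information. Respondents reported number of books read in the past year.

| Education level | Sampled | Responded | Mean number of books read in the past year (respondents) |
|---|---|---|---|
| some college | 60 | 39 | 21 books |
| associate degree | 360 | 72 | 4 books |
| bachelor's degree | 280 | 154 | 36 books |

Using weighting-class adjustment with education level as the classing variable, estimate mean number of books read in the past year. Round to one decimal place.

Response rates by class: some college 39/60 = 65%, associate degree 72/360 = 20%, bachelor's degree 154/280 = 55%.
Each respondent's weight = sampled/responded in their class; summing within a class gives n_sampled, so:
  some college: 60 × 21 = 1260
  associate degree: 360 × 4 = 1440
  bachelor's degree: 280 × 36 = 10,080
Adjusted estimate = 12,780 / 700 = 18.2571 → 18.3.

18.3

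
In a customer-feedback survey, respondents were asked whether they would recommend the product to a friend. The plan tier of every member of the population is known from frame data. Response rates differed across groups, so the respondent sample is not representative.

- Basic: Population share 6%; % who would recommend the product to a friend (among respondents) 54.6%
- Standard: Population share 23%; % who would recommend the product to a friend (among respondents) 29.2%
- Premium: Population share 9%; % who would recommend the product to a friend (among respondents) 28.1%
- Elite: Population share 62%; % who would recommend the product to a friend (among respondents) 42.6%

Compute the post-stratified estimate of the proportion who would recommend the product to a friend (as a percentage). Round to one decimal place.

38.9%

Weight each group's respondent value by its population share:
  Basic: 0.06 × 54.6 = 3.276
  Standard: 0.23 × 29.2 = 6.716
  Premium: 0.09 × 28.1 = 2.529
  Elite: 0.62 × 42.6 = 26.412
Post-stratified estimate = 38.933 → 38.9%.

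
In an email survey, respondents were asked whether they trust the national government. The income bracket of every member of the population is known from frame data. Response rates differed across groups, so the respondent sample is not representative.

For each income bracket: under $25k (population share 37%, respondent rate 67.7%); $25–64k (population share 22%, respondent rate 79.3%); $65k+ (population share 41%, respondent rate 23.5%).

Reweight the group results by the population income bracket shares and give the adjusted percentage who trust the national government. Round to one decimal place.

Each cell contributes population-share × respondent value:
  under $25k: 0.37 × 67.7 = 25.049
  $25–64k: 0.22 × 79.3 = 17.446
  $65k+: 0.41 × 23.5 = 9.635
Post-stratified estimate = 52.13 → 52.1%.

52.1%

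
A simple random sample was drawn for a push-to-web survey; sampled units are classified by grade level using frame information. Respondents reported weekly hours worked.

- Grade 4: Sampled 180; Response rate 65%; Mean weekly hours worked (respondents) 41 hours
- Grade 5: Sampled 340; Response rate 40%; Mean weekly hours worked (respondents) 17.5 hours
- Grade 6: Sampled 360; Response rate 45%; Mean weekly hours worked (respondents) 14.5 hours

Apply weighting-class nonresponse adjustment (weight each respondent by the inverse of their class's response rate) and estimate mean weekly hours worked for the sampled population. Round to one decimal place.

Inverse-response-rate weighting restores each class to its sampled count, so class totals weight by n_sampled:
  Grade 4: 180 × 41 = 7380
  Grade 5: 340 × 17.5 = 5950
  Grade 6: 360 × 14.5 = 5220
Adjusted estimate = 18,550 / 880 = 21.0795 → 21.1.

21.1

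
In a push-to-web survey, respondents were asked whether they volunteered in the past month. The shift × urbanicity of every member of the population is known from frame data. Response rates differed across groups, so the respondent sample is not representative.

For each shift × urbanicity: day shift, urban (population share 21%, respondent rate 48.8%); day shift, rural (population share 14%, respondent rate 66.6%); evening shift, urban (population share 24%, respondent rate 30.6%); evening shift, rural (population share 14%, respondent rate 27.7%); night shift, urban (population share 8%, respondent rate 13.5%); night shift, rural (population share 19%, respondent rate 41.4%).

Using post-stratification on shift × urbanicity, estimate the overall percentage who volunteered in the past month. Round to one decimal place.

Post-stratification weights by population share, not respondent share:
  day shift, urban: 0.21 × 48.8 = 10.248
  day shift, rural: 0.14 × 66.6 = 9.324
  evening shift, urban: 0.24 × 30.6 = 7.344
  evening shift, rural: 0.14 × 27.7 = 3.878
  night shift, urban: 0.08 × 13.5 = 1.08
  night shift, rural: 0.19 × 41.4 = 7.866
Post-stratified estimate = 39.74 → 39.7%.

39.7%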